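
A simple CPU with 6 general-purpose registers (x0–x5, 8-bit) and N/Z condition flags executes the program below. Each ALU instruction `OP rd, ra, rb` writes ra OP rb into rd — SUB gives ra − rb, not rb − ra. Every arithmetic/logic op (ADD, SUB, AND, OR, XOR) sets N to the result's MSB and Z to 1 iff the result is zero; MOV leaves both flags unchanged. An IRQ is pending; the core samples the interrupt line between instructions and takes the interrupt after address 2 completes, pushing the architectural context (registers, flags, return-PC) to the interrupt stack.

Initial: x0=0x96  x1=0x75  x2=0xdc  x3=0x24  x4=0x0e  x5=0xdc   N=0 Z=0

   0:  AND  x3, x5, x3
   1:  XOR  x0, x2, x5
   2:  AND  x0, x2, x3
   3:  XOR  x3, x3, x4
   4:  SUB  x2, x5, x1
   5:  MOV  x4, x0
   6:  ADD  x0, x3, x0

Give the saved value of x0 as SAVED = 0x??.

SAVED = 0x04

after  0: x0=0x96 x1=0x75 x2=0xdc x3=0x04 x4=0x0e x5=0xdc  N=0 Z=0
after  1: x0=0x00 x1=0x75 x2=0xdc x3=0x04 x4=0x0e x5=0xdc  N=0 Z=1
after  2: x0=0x04 x1=0x75 x2=0xdc x3=0x04 x4=0x0e x5=0xdc  N=0 Z=0
-- IRQ taken; context saved, return-PC = 3 --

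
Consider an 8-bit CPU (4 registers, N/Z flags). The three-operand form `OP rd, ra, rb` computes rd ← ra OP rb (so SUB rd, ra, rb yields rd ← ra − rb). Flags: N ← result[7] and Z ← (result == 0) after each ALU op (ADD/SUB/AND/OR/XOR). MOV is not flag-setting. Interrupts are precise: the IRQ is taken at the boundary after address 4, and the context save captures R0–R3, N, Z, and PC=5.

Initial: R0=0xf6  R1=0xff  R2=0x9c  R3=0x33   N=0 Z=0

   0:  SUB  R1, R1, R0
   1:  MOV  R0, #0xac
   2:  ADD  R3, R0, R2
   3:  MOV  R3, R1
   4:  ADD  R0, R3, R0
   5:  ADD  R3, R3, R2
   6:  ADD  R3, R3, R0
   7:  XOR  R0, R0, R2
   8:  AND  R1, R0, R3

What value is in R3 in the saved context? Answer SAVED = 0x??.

SAVED = 0x09

after  0: R0=0xf6 R1=0x09 R2=0x9c R3=0x33  N=0 Z=0
after  1: R0=0xac R1=0x09 R2=0x9c R3=0x33  N=0 Z=0
after  2: R0=0xac R1=0x09 R2=0x9c R3=0x48  N=0 Z=0
after  3: R0=0xac R1=0x09 R2=0x9c R3=0x09  N=0 Z=0
after  4: R0=0xb5 R1=0x09 R2=0x9c R3=0x09  N=1 Z=0
-- IRQ taken; context saved, return-PC = 5 --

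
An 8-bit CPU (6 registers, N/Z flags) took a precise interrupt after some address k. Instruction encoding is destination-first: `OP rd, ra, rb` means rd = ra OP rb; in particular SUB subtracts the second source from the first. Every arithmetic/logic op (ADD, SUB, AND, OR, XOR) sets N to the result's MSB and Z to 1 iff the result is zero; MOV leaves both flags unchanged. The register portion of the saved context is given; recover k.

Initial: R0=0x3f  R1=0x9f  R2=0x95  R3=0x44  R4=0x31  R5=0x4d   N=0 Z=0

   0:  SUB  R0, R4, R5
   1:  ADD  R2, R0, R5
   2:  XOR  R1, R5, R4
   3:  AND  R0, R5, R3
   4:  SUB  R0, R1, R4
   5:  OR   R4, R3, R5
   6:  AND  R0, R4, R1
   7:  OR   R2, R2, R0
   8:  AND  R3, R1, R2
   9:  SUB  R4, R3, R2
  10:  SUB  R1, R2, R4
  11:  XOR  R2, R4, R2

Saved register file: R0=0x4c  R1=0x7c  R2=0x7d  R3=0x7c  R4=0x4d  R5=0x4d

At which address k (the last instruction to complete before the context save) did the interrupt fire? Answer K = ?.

K = 8

after  0: R0=0xe4 R1=0x9f R2=0x95 R3=0x44 R4=0x31 R5=0x4d  N=1 Z=0
after  1: R0=0xe4 R1=0x9f R2=0x31 R3=0x44 R4=0x31 R5=0x4d  N=0 Z=0
after  2: R0=0xe4 R1=0x7c R2=0x31 R3=0x44 R4=0x31 R5=0x4d  N=0 Z=0
after  3: R0=0x44 R1=0x7c R2=0x31 R3=0x44 R4=0x31 R5=0x4d  N=0 Z=0
after  4: R0=0x4b R1=0x7c R2=0x31 R3=0x44 R4=0x31 R5=0x4d  N=0 Z=0
after  5: R0=0x4b R1=0x7c R2=0x31 R3=0x44 R4=0x4d R5=0x4d  N=0 Z=0
after  6: R0=0x4c R1=0x7c R2=0x31 R3=0x44 R4=0x4d R5=0x4d  N=0 Z=0
after  7: R0=0x4c R1=0x7c R2=0x7d R3=0x44 R4=0x4d R5=0x4d  N=0 Z=0
after  8: R0=0x4c R1=0x7c R2=0x7d R3=0x7c R4=0x4d R5=0x4d  N=0 Z=0
-- IRQ taken; context saved, return-PC = 9 --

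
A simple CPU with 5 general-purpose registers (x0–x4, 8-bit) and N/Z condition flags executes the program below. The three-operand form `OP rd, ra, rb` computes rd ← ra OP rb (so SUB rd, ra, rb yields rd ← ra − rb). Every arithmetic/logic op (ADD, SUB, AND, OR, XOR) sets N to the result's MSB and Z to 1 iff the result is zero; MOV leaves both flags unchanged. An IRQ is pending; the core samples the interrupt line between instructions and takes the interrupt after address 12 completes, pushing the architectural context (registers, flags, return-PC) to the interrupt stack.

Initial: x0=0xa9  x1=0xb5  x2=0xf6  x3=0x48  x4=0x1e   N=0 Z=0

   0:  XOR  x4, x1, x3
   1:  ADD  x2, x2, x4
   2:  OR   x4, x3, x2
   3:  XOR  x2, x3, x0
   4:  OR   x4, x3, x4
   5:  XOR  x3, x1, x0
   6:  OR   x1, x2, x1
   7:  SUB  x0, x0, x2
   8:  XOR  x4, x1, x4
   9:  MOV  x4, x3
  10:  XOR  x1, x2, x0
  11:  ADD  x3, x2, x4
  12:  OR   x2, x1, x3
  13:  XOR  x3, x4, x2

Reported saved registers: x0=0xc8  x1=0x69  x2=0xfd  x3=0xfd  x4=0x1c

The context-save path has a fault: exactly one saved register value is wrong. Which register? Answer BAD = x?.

BAD = x1

after  0: x0=0xa9 x1=0xb5 x2=0xf6 x3=0x48 x4=0xfd  N=1 Z=0
after  1: x0=0xa9 x1=0xb5 x2=0xf3 x3=0x48 x4=0xfd  N=1 Z=0
after  2: x0=0xa9 x1=0xb5 x2=0xf3 x3=0x48 x4=0xfb  N=1 Z=0
after  3: x0=0xa9 x1=0xb5 x2=0xe1 x3=0x48 x4=0xfb  N=1 Z=0
after  4: x0=0xa9 x1=0xb5 x2=0xe1 x3=0x48 x4=0xfb  N=1 Z=0
after  5: x0=0xa9 x1=0xb5 x2=0xe1 x3=0x1c x4=0xfb  N=0 Z=0
after  6: x0=0xa9 x1=0xf5 x2=0xe1 x3=0x1c x4=0xfb  N=1 Z=0
after  7: x0=0xc8 x1=0xf5 x2=0xe1 x3=0x1c x4=0xfb  N=1 Z=0
after  8: x0=0xc8 x1=0xf5 x2=0xe1 x3=0x1c x4=0x0e  N=0 Z=0
after  9: x0=0xc8 x1=0xf5 x2=0xe1 x3=0x1c x4=0x1c  N=0 Z=0
after 10: x0=0xc8 x1=0x29 x2=0xe1 x3=0x1c x4=0x1c  N=0 Z=0
after 11: x0=0xc8 x1=0x29 x2=0xe1 x3=0xfd x4=0x1c  N=1 Z=0
after 12: x0=0xc8 x1=0x29 x2=0xfd x3=0xfd x4=0x1c  N=1 Z=0
-- IRQ taken; context saved, return-PC = 13 --
mismatch: x1: reported 0x69 vs actual 0x29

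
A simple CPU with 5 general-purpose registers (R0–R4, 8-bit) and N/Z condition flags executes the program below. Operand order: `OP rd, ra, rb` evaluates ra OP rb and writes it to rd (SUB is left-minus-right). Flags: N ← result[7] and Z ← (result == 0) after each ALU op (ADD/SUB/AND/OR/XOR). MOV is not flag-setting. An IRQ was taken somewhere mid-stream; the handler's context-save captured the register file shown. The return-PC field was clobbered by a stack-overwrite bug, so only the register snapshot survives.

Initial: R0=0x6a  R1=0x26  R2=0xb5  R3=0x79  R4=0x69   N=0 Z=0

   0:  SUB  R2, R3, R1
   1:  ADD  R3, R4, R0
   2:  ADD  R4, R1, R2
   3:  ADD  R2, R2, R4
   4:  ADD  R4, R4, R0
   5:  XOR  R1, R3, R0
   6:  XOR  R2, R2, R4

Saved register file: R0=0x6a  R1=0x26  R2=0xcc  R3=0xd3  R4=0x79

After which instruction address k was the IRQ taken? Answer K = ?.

K = 3

after  0: R0=0x6a R1=0x26 R2=0x53 R3=0x79 R4=0x69  N=0 Z=0
after  1: R0=0x6a R1=0x26 R2=0x53 R3=0xd3 R4=0x69  N=1 Z=0
after  2: R0=0x6a R1=0x26 R2=0x53 R3=0xd3 R4=0x79  N=0 Z=0
after  3: R0=0x6a R1=0x26 R2=0xcc R3=0xd3 R4=0x79  N=1 Z=0
-- IRQ taken; context saved, return-PC = 4 --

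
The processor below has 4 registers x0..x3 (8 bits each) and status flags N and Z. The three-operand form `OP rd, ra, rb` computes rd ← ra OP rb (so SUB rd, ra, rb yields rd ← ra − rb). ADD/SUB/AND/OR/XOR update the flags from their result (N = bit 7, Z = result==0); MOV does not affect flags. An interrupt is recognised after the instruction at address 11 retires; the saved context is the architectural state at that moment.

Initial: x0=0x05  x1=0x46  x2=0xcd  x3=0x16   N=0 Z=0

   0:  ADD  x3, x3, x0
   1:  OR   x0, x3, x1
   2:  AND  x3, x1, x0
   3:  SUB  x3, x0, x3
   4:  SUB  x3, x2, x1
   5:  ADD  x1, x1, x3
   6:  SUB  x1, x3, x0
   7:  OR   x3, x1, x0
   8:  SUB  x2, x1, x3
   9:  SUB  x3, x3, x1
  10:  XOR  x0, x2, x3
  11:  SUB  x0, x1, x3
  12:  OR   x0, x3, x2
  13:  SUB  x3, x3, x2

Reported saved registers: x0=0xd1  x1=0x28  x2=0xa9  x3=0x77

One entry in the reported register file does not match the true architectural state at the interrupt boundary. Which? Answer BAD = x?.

after  0: x0=0x05 x1=0x46 x2=0xcd x3=0x1b  N=0 Z=0
after  1: x0=0x5f x1=0x46 x2=0xcd x3=0x1b  N=0 Z=0
after  2: x0=0x5f x1=0x46 x2=0xcd x3=0x46  N=0 Z=0
after  3: x0=0x5f x1=0x46 x2=0xcd x3=0x19  N=0 Z=0
after  4: x0=0x5f x1=0x46 x2=0xcd x3=0x87  N=1 Z=0
after  5: x0=0x5f x1=0xcd x2=0xcd x3=0x87  N=1 Z=0
after  6: x0=0x5f x1=0x28 x2=0xcd x3=0x87  N=0 Z=0
after  7: x0=0x5f x1=0x28 x2=0xcd x3=0x7f  N=0 Z=0
after  8: x0=0x5f x1=0x28 x2=0xa9 x3=0x7f  N=1 Z=0
after  9: x0=0x5f x1=0x28 x2=0xa9 x3=0x57  N=0 Z=0
after 10: x0=0xfe x1=0x28 x2=0xa9 x3=0x57  N=1 Z=0
after 11: x0=0xd1 x1=0x28 x2=0xa9 x3=0x57  N=1 Z=0
-- IRQ taken; context saved, return-PC = 12 --
mismatch: x3: reported 0x77 vs actual 0x57

BAD = x3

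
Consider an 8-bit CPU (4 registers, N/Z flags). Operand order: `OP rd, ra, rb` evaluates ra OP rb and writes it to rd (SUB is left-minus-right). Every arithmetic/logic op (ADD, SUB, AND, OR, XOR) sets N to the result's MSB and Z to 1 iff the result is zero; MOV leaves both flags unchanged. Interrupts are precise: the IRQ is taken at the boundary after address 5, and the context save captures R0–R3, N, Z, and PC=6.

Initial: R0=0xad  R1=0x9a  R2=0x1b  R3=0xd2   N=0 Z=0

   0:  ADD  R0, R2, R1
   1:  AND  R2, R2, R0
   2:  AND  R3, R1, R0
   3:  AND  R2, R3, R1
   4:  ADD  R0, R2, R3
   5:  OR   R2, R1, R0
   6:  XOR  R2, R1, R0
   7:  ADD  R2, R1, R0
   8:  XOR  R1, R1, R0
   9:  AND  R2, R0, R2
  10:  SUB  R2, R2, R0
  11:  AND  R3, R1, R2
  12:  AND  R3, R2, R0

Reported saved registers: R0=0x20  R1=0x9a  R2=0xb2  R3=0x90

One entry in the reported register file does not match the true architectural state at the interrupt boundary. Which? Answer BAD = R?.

BAD = R2

after  0: R0=0xb5 R1=0x9a R2=0x1b R3=0xd2  N=1 Z=0
after  1: R0=0xb5 R1=0x9a R2=0x11 R3=0xd2  N=0 Z=0
after  2: R0=0xb5 R1=0x9a R2=0x11 R3=0x90  N=1 Z=0
after  3: R0=0xb5 R1=0x9a R2=0x90 R3=0x90  N=1 Z=0
after  4: R0=0x20 R1=0x9a R2=0x90 R3=0x90  N=0 Z=0
after  5: R0=0x20 R1=0x9a R2=0xba R3=0x90  N=1 Z=0
-- IRQ taken; context saved, return-PC = 6 --
mismatch: R2: reported 0xb2 vs actual 0xba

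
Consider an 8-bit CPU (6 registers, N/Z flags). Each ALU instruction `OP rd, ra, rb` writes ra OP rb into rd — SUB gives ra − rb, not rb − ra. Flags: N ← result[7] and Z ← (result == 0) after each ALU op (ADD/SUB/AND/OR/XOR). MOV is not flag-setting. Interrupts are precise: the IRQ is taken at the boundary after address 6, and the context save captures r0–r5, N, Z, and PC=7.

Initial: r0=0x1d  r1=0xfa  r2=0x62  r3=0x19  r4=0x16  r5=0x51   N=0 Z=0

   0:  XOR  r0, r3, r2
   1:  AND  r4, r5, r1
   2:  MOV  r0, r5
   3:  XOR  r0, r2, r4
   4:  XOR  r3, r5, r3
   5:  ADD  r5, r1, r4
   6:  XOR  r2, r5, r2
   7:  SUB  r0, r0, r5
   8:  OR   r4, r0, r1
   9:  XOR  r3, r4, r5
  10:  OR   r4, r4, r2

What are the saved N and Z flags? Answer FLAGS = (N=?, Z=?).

after  0: r0=0x7b r1=0xfa r2=0x62 r3=0x19 r4=0x16 r5=0x51  N=0 Z=0
after  1: r0=0x7b r1=0xfa r2=0x62 r3=0x19 r4=0x50 r5=0x51  N=0 Z=0
after  2: r0=0x51 r1=0xfa r2=0x62 r3=0x19 r4=0x50 r5=0x51  N=0 Z=0
after  3: r0=0x32 r1=0xfa r2=0x62 r3=0x19 r4=0x50 r5=0x51  N=0 Z=0
after  4: r0=0x32 r1=0xfa r2=0x62 r3=0x48 r4=0x50 r5=0x51  N=0 Z=0
after  5: r0=0x32 r1=0xfa r2=0x62 r3=0x48 r4=0x50 r5=0x4a  N=0 Z=0
after  6: r0=0x32 r1=0xfa r2=0x28 r3=0x48 r4=0x50 r5=0x4a  N=0 Z=0
-- IRQ taken; context saved, return-PC = 7 --

FLAGS = (N=0, Z=0)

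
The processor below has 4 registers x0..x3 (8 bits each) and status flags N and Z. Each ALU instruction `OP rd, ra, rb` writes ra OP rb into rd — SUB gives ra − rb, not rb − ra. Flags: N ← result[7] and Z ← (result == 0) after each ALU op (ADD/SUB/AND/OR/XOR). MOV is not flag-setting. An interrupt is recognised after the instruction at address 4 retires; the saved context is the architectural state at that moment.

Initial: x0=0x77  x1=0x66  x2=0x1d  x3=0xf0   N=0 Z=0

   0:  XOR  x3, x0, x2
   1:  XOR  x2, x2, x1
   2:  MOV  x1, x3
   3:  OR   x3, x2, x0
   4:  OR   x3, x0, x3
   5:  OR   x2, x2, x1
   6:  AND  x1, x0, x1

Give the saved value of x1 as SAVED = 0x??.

SAVED = 0x6a

after  0: x0=0x77 x1=0x66 x2=0x1d x3=0x6a  N=0 Z=0
after  1: x0=0x77 x1=0x66 x2=0x7b x3=0x6a  N=0 Z=0
after  2: x0=0x77 x1=0x6a x2=0x7b x3=0x6a  N=0 Z=0
after  3: x0=0x77 x1=0x6a x2=0x7b x3=0x7f  N=0 Z=0
after  4: x0=0x77 x1=0x6a x2=0x7b x3=0x7f  N=0 Z=0
-- IRQ taken; context saved, return-PC = 5 --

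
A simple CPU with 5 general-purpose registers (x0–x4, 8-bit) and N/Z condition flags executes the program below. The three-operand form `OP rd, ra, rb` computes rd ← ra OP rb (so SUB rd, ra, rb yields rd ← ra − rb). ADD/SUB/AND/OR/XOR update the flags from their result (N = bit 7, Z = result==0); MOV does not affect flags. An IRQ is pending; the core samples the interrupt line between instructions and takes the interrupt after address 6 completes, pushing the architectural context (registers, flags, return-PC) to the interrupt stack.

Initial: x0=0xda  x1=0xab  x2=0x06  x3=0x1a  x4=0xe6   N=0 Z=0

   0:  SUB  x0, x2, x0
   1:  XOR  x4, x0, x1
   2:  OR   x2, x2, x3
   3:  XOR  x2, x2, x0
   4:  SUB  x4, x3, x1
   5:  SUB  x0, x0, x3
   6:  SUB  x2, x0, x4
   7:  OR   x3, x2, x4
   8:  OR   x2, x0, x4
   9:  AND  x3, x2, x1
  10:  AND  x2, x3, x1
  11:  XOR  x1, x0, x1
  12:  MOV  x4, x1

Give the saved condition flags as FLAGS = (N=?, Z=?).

after  0: x0=0x2c x1=0xab x2=0x06 x3=0x1a x4=0xe6  N=0 Z=0
after  1: x0=0x2c x1=0xab x2=0x06 x3=0x1a x4=0x87  N=1 Z=0
after  2: x0=0x2c x1=0xab x2=0x1e x3=0x1a x4=0x87  N=0 Z=0
after  3: x0=0x2c x1=0xab x2=0x32 x3=0x1a x4=0x87  N=0 Z=0
after  4: x0=0x2c x1=0xab x2=0x32 x3=0x1a x4=0x6f  N=0 Z=0
after  5: x0=0x12 x1=0xab x2=0x32 x3=0x1a x4=0x6f  N=0 Z=0
after  6: x0=0x12 x1=0xab x2=0xa3 x3=0x1a x4=0x6f  N=1 Z=0
-- IRQ taken; context saved, return-PC = 7 --

FLAGS = (N=1, Z=0)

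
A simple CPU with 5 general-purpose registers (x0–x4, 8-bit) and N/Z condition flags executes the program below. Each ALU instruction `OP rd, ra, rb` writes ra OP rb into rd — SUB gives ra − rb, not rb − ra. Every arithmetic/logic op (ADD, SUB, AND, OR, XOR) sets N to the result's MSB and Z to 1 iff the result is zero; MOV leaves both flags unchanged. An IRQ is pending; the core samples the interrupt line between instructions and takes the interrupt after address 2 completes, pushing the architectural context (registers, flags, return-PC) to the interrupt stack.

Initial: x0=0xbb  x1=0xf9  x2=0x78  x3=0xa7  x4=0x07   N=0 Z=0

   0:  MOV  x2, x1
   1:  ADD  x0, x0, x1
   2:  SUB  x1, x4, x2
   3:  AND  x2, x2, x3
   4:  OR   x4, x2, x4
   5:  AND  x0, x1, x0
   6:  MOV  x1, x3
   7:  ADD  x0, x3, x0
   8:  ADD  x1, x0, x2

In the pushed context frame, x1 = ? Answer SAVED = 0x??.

after  0: x0=0xbb x1=0xf9 x2=0xf9 x3=0xa7 x4=0x07  N=0 Z=0
after  1: x0=0xb4 x1=0xf9 x2=0xf9 x3=0xa7 x4=0x07  N=1 Z=0
after  2: x0=0xb4 x1=0x0e x2=0xf9 x3=0xa7 x4=0x07  N=0 Z=0
-- IRQ taken; context saved, return-PC = 3 --

SAVED = 0x0e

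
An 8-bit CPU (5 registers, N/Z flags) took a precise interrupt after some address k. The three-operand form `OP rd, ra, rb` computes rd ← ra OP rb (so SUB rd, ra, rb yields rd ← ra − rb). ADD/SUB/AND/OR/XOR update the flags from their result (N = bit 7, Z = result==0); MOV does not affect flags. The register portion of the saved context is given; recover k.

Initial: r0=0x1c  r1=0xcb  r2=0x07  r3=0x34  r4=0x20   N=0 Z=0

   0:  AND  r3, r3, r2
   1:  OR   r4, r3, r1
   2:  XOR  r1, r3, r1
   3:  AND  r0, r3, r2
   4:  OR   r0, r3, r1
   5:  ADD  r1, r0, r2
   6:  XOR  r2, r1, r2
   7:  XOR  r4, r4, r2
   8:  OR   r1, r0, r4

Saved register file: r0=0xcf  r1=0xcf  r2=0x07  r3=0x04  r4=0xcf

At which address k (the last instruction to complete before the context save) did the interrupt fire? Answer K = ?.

K = 4

after  0: r0=0x1c r1=0xcb r2=0x07 r3=0x04 r4=0x20  N=0 Z=0
after  1: r0=0x1c r1=0xcb r2=0x07 r3=0x04 r4=0xcf  N=1 Z=0
after  2: r0=0x1c r1=0xcf r2=0x07 r3=0x04 r4=0xcf  N=1 Z=0
after  3: r0=0x04 r1=0xcf r2=0x07 r3=0x04 r4=0xcf  N=0 Z=0
after  4: r0=0xcf r1=0xcf r2=0x07 r3=0x04 r4=0xcf  N=1 Z=0
-- IRQ taken; context saved, return-PC = 5 --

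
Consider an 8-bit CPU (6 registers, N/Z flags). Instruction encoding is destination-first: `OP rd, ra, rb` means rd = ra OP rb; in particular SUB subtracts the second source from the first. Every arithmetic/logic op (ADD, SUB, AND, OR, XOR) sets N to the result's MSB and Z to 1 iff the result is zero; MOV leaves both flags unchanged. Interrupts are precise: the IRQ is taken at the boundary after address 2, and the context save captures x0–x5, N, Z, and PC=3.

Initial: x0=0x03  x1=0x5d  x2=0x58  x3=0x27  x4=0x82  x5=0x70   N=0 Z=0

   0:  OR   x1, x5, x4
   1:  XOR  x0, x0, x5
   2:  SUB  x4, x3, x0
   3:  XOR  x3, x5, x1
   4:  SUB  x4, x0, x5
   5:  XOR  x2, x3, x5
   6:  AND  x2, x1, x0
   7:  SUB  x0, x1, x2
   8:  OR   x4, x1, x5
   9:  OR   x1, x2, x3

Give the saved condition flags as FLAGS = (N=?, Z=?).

after  0: x0=0x03 x1=0xf2 x2=0x58 x3=0x27 x4=0x82 x5=0x70  N=1 Z=0
after  1: x0=0x73 x1=0xf2 x2=0x58 x3=0x27 x4=0x82 x5=0x70  N=0 Z=0
after  2: x0=0x73 x1=0xf2 x2=0x58 x3=0x27 x4=0xb4 x5=0x70  N=1 Z=0
-- IRQ taken; context saved, return-PC = 3 --

FLAGS = (N=1, Z=0)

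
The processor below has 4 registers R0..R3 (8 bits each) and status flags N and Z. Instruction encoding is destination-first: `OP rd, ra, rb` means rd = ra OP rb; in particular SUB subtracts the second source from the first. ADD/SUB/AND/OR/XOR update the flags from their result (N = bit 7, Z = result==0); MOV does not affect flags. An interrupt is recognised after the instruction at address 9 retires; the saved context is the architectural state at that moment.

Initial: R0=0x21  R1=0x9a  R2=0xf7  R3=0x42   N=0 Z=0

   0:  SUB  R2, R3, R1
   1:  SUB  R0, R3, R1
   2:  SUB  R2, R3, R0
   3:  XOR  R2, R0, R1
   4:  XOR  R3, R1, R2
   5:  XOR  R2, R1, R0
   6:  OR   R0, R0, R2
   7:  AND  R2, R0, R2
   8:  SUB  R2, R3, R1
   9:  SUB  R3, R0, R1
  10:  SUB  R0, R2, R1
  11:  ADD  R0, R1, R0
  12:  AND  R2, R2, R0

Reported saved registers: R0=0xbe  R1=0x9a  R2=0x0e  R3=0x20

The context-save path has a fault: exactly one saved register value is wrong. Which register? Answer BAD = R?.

BAD = R0

after  0: R0=0x21 R1=0x9a R2=0xa8 R3=0x42  N=1 Z=0
after  1: R0=0xa8 R1=0x9a R2=0xa8 R3=0x42  N=1 Z=0
after  2: R0=0xa8 R1=0x9a R2=0x9a R3=0x42  N=1 Z=0
after  3: R0=0xa8 R1=0x9a R2=0x32 R3=0x42  N=0 Z=0
after  4: R0=0xa8 R1=0x9a R2=0x32 R3=0xa8  N=1 Z=0
after  5: R0=0xa8 R1=0x9a R2=0x32 R3=0xa8  N=0 Z=0
after  6: R0=0xba R1=0x9a R2=0x32 R3=0xa8  N=1 Z=0
after  7: R0=0xba R1=0x9a R2=0x32 R3=0xa8  N=0 Z=0
after  8: R0=0xba R1=0x9a R2=0x0e R3=0xa8  N=0 Z=0
after  9: R0=0xba R1=0x9a R2=0x0e R3=0x20  N=0 Z=0
-- IRQ taken; context saved, return-PC = 10 --
mismatch: R0: reported 0xbe vs actual 0xba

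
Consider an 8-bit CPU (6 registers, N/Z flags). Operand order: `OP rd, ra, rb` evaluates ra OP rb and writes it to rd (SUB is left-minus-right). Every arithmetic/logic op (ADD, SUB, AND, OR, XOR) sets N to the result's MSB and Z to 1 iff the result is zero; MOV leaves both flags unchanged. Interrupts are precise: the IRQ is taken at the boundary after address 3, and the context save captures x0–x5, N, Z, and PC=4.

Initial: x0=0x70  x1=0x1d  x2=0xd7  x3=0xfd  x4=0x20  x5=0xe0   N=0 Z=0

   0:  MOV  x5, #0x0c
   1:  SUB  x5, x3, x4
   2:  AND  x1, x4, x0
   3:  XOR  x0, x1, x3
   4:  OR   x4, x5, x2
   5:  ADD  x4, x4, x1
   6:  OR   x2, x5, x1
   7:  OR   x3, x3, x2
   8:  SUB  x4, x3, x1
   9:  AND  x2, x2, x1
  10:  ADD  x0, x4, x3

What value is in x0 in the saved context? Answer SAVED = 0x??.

SAVED = 0xdd

after  0: x0=0x70 x1=0x1d x2=0xd7 x3=0xfd x4=0x20 x5=0x0c  N=0 Z=0
after  1: x0=0x70 x1=0x1d x2=0xd7 x3=0xfd x4=0x20 x5=0xdd  N=1 Z=0
after  2: x0=0x70 x1=0x20 x2=0xd7 x3=0xfd x4=0x20 x5=0xdd  N=0 Z=0
after  3: x0=0xdd x1=0x20 x2=0xd7 x3=0xfd x4=0x20 x5=0xdd  N=1 Z=0
-- IRQ taken; context saved, return-PC = 4 --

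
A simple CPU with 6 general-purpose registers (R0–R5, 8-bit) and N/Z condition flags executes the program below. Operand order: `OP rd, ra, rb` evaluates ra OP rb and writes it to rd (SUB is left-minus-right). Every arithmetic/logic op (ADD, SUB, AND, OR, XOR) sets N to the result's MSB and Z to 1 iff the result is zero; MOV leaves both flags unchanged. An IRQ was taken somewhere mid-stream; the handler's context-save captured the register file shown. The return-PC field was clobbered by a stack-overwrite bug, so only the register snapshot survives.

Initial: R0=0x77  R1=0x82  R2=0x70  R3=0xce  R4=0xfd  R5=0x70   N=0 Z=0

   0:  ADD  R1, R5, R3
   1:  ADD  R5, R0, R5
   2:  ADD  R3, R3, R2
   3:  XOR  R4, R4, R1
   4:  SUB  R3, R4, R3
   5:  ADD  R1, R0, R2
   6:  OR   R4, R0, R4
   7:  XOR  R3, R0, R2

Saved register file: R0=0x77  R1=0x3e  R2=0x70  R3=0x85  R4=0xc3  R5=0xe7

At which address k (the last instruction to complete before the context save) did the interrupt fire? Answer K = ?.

after  0: R0=0x77 R1=0x3e R2=0x70 R3=0xce R4=0xfd R5=0x70  N=0 Z=0
after  1: R0=0x77 R1=0x3e R2=0x70 R3=0xce R4=0xfd R5=0xe7  N=1 Z=0
after  2: R0=0x77 R1=0x3e R2=0x70 R3=0x3e R4=0xfd R5=0xe7  N=0 Z=0
after  3: R0=0x77 R1=0x3e R2=0x70 R3=0x3e R4=0xc3 R5=0xe7  N=1 Z=0
after  4: R0=0x77 R1=0x3e R2=0x70 R3=0x85 R4=0xc3 R5=0xe7  N=1 Z=0
-- IRQ taken; context saved, return-PC = 5 --

K = 4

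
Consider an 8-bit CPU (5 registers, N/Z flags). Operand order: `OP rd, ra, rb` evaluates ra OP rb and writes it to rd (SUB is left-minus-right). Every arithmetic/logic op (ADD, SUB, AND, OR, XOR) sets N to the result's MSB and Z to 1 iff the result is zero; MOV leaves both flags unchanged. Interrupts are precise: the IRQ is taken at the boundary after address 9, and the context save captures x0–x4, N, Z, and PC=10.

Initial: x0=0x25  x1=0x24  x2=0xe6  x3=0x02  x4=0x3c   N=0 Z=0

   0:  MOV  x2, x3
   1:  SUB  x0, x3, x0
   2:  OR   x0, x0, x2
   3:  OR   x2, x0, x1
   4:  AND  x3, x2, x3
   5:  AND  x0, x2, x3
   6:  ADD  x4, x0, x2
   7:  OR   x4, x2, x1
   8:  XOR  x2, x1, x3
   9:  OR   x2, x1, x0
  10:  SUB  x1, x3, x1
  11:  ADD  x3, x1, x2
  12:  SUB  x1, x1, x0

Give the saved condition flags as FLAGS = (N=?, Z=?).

after  0: x0=0x25 x1=0x24 x2=0x02 x3=0x02 x4=0x3c  N=0 Z=0
after  1: x0=0xdd x1=0x24 x2=0x02 x3=0x02 x4=0x3c  N=1 Z=0
after  2: x0=0xdf x1=0x24 x2=0x02 x3=0x02 x4=0x3c  N=1 Z=0
after  3: x0=0xdf x1=0x24 x2=0xff x3=0x02 x4=0x3c  N=1 Z=0
after  4: x0=0xdf x1=0x24 x2=0xff x3=0x02 x4=0x3c  N=0 Z=0
after  5: x0=0x02 x1=0x24 x2=0xff x3=0x02 x4=0x3c  N=0 Z=0
after  6: x0=0x02 x1=0x24 x2=0xff x3=0x02 x4=0x01  N=0 Z=0
after  7: x0=0x02 x1=0x24 x2=0xff x3=0x02 x4=0xff  N=1 Z=0
after  8: x0=0x02 x1=0x24 x2=0x26 x3=0x02 x4=0xff  N=0 Z=0
after  9: x0=0x02 x1=0x24 x2=0x26 x3=0x02 x4=0xff  N=0 Z=0
-- IRQ taken; context saved, return-PC = 10 --

FLAGS = (N=0, Z=0)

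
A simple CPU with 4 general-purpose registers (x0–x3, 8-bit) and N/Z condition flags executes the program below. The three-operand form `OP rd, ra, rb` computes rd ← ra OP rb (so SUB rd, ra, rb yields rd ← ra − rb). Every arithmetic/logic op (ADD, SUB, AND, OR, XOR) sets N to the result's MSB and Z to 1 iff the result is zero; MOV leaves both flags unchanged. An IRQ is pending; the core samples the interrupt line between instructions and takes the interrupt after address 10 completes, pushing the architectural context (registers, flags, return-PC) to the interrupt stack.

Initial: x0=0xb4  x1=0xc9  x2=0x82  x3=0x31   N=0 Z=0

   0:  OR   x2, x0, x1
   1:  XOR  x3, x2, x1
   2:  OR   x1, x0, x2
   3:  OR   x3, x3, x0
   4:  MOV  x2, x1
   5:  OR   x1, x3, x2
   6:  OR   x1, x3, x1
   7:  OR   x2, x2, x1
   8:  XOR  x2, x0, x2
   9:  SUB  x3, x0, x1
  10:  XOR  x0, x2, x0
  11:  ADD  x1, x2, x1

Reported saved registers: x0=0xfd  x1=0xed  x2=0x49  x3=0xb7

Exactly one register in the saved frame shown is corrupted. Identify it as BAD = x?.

after  0: x0=0xb4 x1=0xc9 x2=0xfd x3=0x31  N=1 Z=0
after  1: x0=0xb4 x1=0xc9 x2=0xfd x3=0x34  N=0 Z=0
after  2: x0=0xb4 x1=0xfd x2=0xfd x3=0x34  N=1 Z=0
after  3: x0=0xb4 x1=0xfd x2=0xfd x3=0xb4  N=1 Z=0
after  4: x0=0xb4 x1=0xfd x2=0xfd x3=0xb4  N=1 Z=0
after  5: x0=0xb4 x1=0xfd x2=0xfd x3=0xb4  N=1 Z=0
after  6: x0=0xb4 x1=0xfd x2=0xfd x3=0xb4  N=1 Z=0
after  7: x0=0xb4 x1=0xfd x2=0xfd x3=0xb4  N=1 Z=0
after  8: x0=0xb4 x1=0xfd x2=0x49 x3=0xb4  N=0 Z=0
after  9: x0=0xb4 x1=0xfd x2=0x49 x3=0xb7  N=1 Z=0
after 10: x0=0xfd x1=0xfd x2=0x49 x3=0xb7  N=1 Z=0
-- IRQ taken; context saved, return-PC = 11 --
mismatch: x1: reported 0xed vs actual 0xfd

BAD = x1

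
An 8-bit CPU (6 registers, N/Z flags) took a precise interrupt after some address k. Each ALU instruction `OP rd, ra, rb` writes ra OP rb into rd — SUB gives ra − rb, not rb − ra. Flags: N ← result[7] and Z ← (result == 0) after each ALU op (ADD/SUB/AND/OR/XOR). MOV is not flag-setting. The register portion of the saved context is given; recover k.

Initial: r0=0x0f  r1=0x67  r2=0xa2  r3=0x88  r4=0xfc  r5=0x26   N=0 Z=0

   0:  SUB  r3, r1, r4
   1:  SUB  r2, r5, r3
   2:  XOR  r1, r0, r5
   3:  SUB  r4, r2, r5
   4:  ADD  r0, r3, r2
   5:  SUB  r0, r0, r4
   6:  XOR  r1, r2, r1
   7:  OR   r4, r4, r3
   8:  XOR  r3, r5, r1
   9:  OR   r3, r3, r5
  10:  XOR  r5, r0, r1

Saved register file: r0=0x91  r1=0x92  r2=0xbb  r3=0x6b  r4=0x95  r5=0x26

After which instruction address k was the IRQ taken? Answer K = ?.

K = 6

after  0: r0=0x0f r1=0x67 r2=0xa2 r3=0x6b r4=0xfc r5=0x26  N=0 Z=0
after  1: r0=0x0f r1=0x67 r2=0xbb r3=0x6b r4=0xfc r5=0x26  N=1 Z=0
after  2: r0=0x0f r1=0x29 r2=0xbb r3=0x6b r4=0xfc r5=0x26  N=0 Z=0
after  3: r0=0x0f r1=0x29 r2=0xbb r3=0x6b r4=0x95 r5=0x26  N=1 Z=0
after  4: r0=0x26 r1=0x29 r2=0xbb r3=0x6b r4=0x95 r5=0x26  N=0 Z=0
after  5: r0=0x91 r1=0x29 r2=0xbb r3=0x6b r4=0x95 r5=0x26  N=1 Z=0
after  6: r0=0x91 r1=0x92 r2=0xbb r3=0x6b r4=0x95 r5=0x26  N=1 Z=0
-- IRQ taken; context saved, return-PC = 7 --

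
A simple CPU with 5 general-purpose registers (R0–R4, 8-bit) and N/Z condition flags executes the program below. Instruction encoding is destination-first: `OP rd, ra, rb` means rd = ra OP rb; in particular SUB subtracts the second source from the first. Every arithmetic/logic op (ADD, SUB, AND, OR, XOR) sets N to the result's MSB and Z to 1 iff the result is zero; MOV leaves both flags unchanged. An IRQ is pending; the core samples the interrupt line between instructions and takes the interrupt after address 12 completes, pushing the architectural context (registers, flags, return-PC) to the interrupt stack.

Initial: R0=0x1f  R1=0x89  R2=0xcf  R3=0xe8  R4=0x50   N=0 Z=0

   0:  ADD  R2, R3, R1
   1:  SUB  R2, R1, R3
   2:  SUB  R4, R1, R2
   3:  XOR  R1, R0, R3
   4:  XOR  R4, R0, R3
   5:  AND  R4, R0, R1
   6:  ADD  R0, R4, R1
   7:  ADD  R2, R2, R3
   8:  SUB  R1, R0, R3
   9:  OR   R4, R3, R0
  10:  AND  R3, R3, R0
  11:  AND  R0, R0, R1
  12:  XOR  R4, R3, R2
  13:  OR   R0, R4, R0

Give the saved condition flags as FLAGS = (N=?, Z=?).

after  0: R0=0x1f R1=0x89 R2=0x71 R3=0xe8 R4=0x50  N=0 Z=0
after  1: R0=0x1f R1=0x89 R2=0xa1 R3=0xe8 R4=0x50  N=1 Z=0
after  2: R0=0x1f R1=0x89 R2=0xa1 R3=0xe8 R4=0xe8  N=1 Z=0
after  3: R0=0x1f R1=0xf7 R2=0xa1 R3=0xe8 R4=0xe8  N=1 Z=0
after  4: R0=0x1f R1=0xf7 R2=0xa1 R3=0xe8 R4=0xf7  N=1 Z=0
after  5: R0=0x1f R1=0xf7 R2=0xa1 R3=0xe8 R4=0x17  N=0 Z=0
after  6: R0=0x0e R1=0xf7 R2=0xa1 R3=0xe8 R4=0x17  N=0 Z=0
after  7: R0=0x0e R1=0xf7 R2=0x89 R3=0xe8 R4=0x17  N=1 Z=0
after  8: R0=0x0e R1=0x26 R2=0x89 R3=0xe8 R4=0x17  N=0 Z=0
after  9: R0=0x0e R1=0x26 R2=0x89 R3=0xe8 R4=0xee  N=1 Z=0
after 10: R0=0x0e R1=0x26 R2=0x89 R3=0x08 R4=0xee  N=0 Z=0
after 11: R0=0x06 R1=0x26 R2=0x89 R3=0x08 R4=0xee  N=0 Z=0
after 12: R0=0x06 R1=0x26 R2=0x89 R3=0x08 R4=0x81  N=1 Z=0
-- IRQ taken; context saved, return-PC = 13 --

FLAGS = (N=1, Z=0)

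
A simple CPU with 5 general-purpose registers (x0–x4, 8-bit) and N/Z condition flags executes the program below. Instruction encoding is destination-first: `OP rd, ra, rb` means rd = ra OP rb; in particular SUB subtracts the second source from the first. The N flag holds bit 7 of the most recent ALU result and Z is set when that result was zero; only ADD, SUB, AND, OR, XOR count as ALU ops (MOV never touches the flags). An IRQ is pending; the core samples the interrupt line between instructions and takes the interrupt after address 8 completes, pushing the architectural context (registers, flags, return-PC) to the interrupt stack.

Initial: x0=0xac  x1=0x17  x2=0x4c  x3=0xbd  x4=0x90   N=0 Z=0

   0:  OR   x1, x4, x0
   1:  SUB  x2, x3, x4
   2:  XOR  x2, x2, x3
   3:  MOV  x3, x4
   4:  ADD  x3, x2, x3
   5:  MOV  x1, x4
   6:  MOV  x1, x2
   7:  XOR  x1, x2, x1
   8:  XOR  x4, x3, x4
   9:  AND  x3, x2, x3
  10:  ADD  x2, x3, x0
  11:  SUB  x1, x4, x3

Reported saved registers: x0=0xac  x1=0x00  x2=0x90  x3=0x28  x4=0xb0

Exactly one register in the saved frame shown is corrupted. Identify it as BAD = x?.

BAD = x3

after  0: x0=0xac x1=0xbc x2=0x4c x3=0xbd x4=0x90  N=1 Z=0
after  1: x0=0xac x1=0xbc x2=0x2d x3=0xbd x4=0x90  N=0 Z=0
after  2: x0=0xac x1=0xbc x2=0x90 x3=0xbd x4=0x90  N=1 Z=0
after  3: x0=0xac x1=0xbc x2=0x90 x3=0x90 x4=0x90  N=1 Z=0
after  4: x0=0xac x1=0xbc x2=0x90 x3=0x20 x4=0x90  N=0 Z=0
after  5: x0=0xac x1=0x90 x2=0x90 x3=0x20 x4=0x90  N=0 Z=0
after  6: x0=0xac x1=0x90 x2=0x90 x3=0x20 x4=0x90  N=0 Z=0
after  7: x0=0xac x1=0x00 x2=0x90 x3=0x20 x4=0x90  N=0 Z=1
after  8: x0=0xac x1=0x00 x2=0x90 x3=0x20 x4=0xb0  N=1 Z=0
-- IRQ taken; context saved, return-PC = 9 --
mismatch: x3: reported 0x28 vs actual 0x20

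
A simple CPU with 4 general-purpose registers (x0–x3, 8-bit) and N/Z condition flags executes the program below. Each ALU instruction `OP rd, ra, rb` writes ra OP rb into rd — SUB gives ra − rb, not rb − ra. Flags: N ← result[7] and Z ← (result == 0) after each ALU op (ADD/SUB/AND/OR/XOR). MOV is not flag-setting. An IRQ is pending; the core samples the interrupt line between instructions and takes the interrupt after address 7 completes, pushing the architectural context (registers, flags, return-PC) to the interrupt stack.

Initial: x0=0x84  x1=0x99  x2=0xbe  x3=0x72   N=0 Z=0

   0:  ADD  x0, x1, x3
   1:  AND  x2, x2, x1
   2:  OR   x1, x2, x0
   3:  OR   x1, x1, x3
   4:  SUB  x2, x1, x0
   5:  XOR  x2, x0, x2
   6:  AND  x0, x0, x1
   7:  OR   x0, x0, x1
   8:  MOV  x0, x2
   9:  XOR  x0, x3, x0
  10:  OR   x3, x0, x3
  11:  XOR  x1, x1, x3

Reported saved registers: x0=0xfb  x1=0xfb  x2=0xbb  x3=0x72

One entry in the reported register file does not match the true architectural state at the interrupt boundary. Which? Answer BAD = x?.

after  0: x0=0x0b x1=0x99 x2=0xbe x3=0x72  N=0 Z=0
after  1: x0=0x0b x1=0x99 x2=0x98 x3=0x72  N=1 Z=0
after  2: x0=0x0b x1=0x9b x2=0x98 x3=0x72  N=1 Z=0
after  3: x0=0x0b x1=0xfb x2=0x98 x3=0x72  N=1 Z=0
after  4: x0=0x0b x1=0xfb x2=0xf0 x3=0x72  N=1 Z=0
after  5: x0=0x0b x1=0xfb x2=0xfb x3=0x72  N=1 Z=0
after  6: x0=0x0b x1=0xfb x2=0xfb x3=0x72  N=0 Z=0
after  7: x0=0xfb x1=0xfb x2=0xfb x3=0x72  N=1 Z=0
-- IRQ taken; context saved, return-PC = 8 --
mismatch: x2: reported 0xbb vs actual 0xfb

BAD = x2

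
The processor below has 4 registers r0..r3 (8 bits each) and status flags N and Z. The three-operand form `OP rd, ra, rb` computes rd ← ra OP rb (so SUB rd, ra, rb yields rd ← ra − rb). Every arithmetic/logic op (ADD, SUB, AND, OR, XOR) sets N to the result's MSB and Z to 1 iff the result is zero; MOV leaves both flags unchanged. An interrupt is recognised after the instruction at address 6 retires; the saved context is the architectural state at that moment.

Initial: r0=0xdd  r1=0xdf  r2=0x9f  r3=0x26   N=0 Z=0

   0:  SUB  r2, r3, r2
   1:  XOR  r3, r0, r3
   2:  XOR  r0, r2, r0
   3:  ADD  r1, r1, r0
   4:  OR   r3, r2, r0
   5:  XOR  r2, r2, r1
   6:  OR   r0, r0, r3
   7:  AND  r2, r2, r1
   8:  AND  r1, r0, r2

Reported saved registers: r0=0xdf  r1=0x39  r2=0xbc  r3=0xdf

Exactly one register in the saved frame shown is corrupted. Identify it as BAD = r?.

after  0: r0=0xdd r1=0xdf r2=0x87 r3=0x26  N=1 Z=0
after  1: r0=0xdd r1=0xdf r2=0x87 r3=0xfb  N=1 Z=0
after  2: r0=0x5a r1=0xdf r2=0x87 r3=0xfb  N=0 Z=0
after  3: r0=0x5a r1=0x39 r2=0x87 r3=0xfb  N=0 Z=0
after  4: r0=0x5a r1=0x39 r2=0x87 r3=0xdf  N=1 Z=0
after  5: r0=0x5a r1=0x39 r2=0xbe r3=0xdf  N=1 Z=0
after  6: r0=0xdf r1=0x39 r2=0xbe r3=0xdf  N=1 Z=0
-- IRQ taken; context saved, return-PC = 7 --
mismatch: r2: reported 0xbc vs actual 0xbe

BAD = r2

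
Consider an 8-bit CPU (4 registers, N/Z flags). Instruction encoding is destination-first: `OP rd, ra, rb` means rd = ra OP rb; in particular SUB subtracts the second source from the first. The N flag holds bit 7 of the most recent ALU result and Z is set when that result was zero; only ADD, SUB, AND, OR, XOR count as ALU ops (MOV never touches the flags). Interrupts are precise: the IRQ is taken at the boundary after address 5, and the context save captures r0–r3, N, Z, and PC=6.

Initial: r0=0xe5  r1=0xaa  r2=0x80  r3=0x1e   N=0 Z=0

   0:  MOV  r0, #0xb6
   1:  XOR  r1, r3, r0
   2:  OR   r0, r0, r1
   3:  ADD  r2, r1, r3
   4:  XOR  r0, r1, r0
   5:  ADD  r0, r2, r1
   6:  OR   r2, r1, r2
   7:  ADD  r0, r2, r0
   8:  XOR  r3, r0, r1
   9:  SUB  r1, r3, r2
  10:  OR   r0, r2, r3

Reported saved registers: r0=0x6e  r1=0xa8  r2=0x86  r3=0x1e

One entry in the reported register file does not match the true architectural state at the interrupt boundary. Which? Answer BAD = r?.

BAD = r2

after  0: r0=0xb6 r1=0xaa r2=0x80 r3=0x1e  N=0 Z=0
after  1: r0=0xb6 r1=0xa8 r2=0x80 r3=0x1e  N=1 Z=0
after  2: r0=0xbe r1=0xa8 r2=0x80 r3=0x1e  N=1 Z=0
after  3: r0=0xbe r1=0xa8 r2=0xc6 r3=0x1e  N=1 Z=0
after  4: r0=0x16 r1=0xa8 r2=0xc6 r3=0x1e  N=0 Z=0
after  5: r0=0x6e r1=0xa8 r2=0xc6 r3=0x1e  N=0 Z=0
-- IRQ taken; context saved, return-PC = 6 --
mismatch: r2: reported 0x86 vs actual 0xc6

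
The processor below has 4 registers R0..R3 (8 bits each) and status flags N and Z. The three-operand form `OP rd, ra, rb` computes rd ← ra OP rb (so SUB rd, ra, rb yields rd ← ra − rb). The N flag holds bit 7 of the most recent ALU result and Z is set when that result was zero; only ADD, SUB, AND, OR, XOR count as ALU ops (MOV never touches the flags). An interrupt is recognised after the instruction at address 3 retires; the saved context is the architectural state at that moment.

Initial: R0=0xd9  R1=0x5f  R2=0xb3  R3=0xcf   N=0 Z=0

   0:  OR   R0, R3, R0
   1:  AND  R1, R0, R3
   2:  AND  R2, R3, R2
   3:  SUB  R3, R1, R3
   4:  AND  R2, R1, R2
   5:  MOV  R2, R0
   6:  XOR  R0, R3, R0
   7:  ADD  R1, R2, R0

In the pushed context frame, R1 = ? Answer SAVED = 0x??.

SAVED = 0xcf

after  0: R0=0xdf R1=0x5f R2=0xb3 R3=0xcf  N=1 Z=0
after  1: R0=0xdf R1=0xcf R2=0xb3 R3=0xcf  N=1 Z=0
after  2: R0=0xdf R1=0xcf R2=0x83 R3=0xcf  N=1 Z=0
after  3: R0=0xdf R1=0xcf R2=0x83 R3=0x00  N=0 Z=1
-- IRQ taken; context saved, return-PC = 4 --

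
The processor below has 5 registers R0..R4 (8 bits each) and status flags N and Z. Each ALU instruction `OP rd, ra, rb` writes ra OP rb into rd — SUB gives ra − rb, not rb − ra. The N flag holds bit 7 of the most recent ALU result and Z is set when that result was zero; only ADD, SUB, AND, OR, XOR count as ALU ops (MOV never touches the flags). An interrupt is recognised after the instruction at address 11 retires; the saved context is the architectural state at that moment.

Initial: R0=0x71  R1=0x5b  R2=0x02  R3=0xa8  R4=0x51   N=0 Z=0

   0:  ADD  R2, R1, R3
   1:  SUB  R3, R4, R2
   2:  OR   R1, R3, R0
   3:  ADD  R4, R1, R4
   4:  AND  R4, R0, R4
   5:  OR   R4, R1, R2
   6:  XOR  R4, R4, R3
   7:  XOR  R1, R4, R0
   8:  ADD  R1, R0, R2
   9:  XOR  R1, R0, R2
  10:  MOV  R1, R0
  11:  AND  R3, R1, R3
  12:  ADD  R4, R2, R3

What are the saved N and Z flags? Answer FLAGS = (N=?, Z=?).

FLAGS = (N=0, Z=0)

after  0: R0=0x71 R1=0x5b R2=0x03 R3=0xa8 R4=0x51  N=0 Z=0
after  1: R0=0x71 R1=0x5b R2=0x03 R3=0x4e R4=0x51  N=0 Z=0
after  2: R0=0x71 R1=0x7f R2=0x03 R3=0x4e R4=0x51  N=0 Z=0
after  3: R0=0x71 R1=0x7f R2=0x03 R3=0x4e R4=0xd0  N=1 Z=0
after  4: R0=0x71 R1=0x7f R2=0x03 R3=0x4e R4=0x50  N=0 Z=0
after  5: R0=0x71 R1=0x7f R2=0x03 R3=0x4e R4=0x7f  N=0 Z=0
after  6: R0=0x71 R1=0x7f R2=0x03 R3=0x4e R4=0x31  N=0 Z=0
after  7: R0=0x71 R1=0x40 R2=0x03 R3=0x4e R4=0x31  N=0 Z=0
after  8: R0=0x71 R1=0x74 R2=0x03 R3=0x4e R4=0x31  N=0 Z=0
after  9: R0=0x71 R1=0x72 R2=0x03 R3=0x4e R4=0x31  N=0 Z=0
after 10: R0=0x71 R1=0x71 R2=0x03 R3=0x4e R4=0x31  N=0 Z=0
after 11: R0=0x71 R1=0x71 R2=0x03 R3=0x40 R4=0x31  N=0 Z=0
-- IRQ taken; context saved, return-PC = 12 --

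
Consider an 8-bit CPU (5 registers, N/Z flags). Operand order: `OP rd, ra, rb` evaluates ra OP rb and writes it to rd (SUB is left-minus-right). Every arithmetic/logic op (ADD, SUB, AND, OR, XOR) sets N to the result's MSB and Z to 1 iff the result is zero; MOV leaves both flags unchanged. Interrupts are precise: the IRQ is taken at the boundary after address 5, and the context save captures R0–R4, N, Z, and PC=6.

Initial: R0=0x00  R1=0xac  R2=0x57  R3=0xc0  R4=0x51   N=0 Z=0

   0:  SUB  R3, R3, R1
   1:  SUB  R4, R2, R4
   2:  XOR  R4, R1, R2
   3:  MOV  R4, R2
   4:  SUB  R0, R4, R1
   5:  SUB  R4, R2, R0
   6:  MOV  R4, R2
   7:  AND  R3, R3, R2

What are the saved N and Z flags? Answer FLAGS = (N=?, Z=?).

FLAGS = (N=1, Z=0)

after  0: R0=0x00 R1=0xac R2=0x57 R3=0x14 R4=0x51  N=0 Z=0
after  1: R0=0x00 R1=0xac R2=0x57 R3=0x14 R4=0x06  N=0 Z=0
after  2: R0=0x00 R1=0xac R2=0x57 R3=0x14 R4=0xfb  N=1 Z=0
after  3: R0=0x00 R1=0xac R2=0x57 R3=0x14 R4=0x57  N=1 Z=0
after  4: R0=0xab R1=0xac R2=0x57 R3=0x14 R4=0x57  N=1 Z=0
after  5: R0=0xab R1=0xac R2=0x57 R3=0x14 R4=0xac  N=1 Z=0
-- IRQ taken; context saved, return-PC = 6 --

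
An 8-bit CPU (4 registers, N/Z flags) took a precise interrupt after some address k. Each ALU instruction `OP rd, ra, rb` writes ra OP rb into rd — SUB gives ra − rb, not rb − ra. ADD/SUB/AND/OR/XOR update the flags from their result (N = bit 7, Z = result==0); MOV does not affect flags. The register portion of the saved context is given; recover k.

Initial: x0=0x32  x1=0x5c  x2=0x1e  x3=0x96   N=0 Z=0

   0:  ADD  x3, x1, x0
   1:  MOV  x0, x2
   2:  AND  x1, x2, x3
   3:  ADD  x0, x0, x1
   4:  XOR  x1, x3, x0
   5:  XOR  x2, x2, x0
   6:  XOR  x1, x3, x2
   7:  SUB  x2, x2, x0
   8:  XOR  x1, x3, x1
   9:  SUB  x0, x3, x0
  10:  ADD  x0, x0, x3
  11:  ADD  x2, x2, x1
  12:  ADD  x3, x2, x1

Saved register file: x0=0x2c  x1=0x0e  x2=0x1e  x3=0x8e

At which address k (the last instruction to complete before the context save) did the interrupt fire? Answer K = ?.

K = 3

after  0: x0=0x32 x1=0x5c x2=0x1e x3=0x8e  N=1 Z=0
after  1: x0=0x1e x1=0x5c x2=0x1e x3=0x8e  N=1 Z=0
after  2: x0=0x1e x1=0x0e x2=0x1e x3=0x8e  N=0 Z=0
after  3: x0=0x2c x1=0x0e x2=0x1e x3=0x8e  N=0 Z=0
-- IRQ taken; context saved, return-PC = 4 --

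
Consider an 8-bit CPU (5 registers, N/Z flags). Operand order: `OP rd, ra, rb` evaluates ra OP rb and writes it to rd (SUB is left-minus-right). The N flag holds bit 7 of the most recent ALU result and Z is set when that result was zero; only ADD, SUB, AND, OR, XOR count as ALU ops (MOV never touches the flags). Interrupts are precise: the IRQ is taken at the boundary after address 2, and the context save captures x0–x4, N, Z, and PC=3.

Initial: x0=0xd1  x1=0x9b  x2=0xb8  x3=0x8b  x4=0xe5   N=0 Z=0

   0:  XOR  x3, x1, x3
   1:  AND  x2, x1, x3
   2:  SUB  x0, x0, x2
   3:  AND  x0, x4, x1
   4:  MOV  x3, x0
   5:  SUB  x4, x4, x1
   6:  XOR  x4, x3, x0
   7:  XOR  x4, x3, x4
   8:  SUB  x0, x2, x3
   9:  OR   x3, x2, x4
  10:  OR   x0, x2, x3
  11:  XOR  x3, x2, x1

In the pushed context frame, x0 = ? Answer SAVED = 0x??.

SAVED = 0xc1

after  0: x0=0xd1 x1=0x9b x2=0xb8 x3=0x10 x4=0xe5  N=0 Z=0
after  1: x0=0xd1 x1=0x9b x2=0x10 x3=0x10 x4=0xe5  N=0 Z=0
after  2: x0=0xc1 x1=0x9b x2=0x10 x3=0x10 x4=0xe5  N=1 Z=0
-- IRQ taken; context saved, return-PC = 3 --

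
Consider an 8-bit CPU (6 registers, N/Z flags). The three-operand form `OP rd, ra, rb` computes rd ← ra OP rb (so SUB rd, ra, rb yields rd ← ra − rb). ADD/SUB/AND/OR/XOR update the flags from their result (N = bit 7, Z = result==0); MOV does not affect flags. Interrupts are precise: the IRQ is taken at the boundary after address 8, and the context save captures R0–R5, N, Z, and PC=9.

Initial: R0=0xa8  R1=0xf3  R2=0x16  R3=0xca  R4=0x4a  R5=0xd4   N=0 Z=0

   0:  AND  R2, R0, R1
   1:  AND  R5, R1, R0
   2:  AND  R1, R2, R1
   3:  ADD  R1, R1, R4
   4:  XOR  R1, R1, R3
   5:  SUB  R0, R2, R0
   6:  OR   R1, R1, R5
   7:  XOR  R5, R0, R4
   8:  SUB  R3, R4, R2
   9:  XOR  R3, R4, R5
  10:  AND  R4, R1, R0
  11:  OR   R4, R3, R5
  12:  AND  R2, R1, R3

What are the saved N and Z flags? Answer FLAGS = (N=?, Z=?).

FLAGS = (N=1, Z=0)

after  0: R0=0xa8 R1=0xf3 R2=0xa0 R3=0xca R4=0x4a R5=0xd4  N=1 Z=0
after  1: R0=0xa8 R1=0xf3 R2=0xa0 R3=0xca R4=0x4a R5=0xa0  N=1 Z=0
after  2: R0=0xa8 R1=0xa0 R2=0xa0 R3=0xca R4=0x4a R5=0xa0  N=1 Z=0
after  3: R0=0xa8 R1=0xea R2=0xa0 R3=0xca R4=0x4a R5=0xa0  N=1 Z=0
after  4: R0=0xa8 R1=0x20 R2=0xa0 R3=0xca R4=0x4a R5=0xa0  N=0 Z=0
after  5: R0=0xf8 R1=0x20 R2=0xa0 R3=0xca R4=0x4a R5=0xa0  N=1 Z=0
after  6: R0=0xf8 R1=0xa0 R2=0xa0 R3=0xca R4=0x4a R5=0xa0  N=1 Z=0
after  7: R0=0xf8 R1=0xa0 R2=0xa0 R3=0xca R4=0x4a R5=0xb2  N=1 Z=0
after  8: R0=0xf8 R1=0xa0 R2=0xa0 R3=0xaa R4=0x4a R5=0xb2  N=1 Z=0
-- IRQ taken; context saved, return-PC = 9 --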